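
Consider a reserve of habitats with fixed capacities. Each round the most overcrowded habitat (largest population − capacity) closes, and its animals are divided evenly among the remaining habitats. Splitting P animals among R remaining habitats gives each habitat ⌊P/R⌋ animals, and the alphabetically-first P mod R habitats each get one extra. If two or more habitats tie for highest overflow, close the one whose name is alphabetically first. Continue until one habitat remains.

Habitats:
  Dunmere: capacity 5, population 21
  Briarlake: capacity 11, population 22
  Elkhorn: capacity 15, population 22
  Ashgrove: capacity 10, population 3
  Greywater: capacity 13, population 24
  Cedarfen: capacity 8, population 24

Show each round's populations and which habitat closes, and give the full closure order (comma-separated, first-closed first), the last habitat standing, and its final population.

Round 1: Ashgrove=3 Briarlake=22 Cedarfen=24 Dunmere=21 Elkhorn=22 Greywater=24 → close Cedarfen (overflow 16)
  24÷5 = 4 each, +1 to first 4
Round 2: Ashgrove=8 Briarlake=27 Dunmere=26 Elkhorn=27 Greywater=28 → close Dunmere (overflow 21)
  26÷4 = 6 each, +1 to first 2
Round 3: Ashgrove=15 Briarlake=34 Elkhorn=33 Greywater=34 → close Briarlake (overflow 23)
  34÷3 = 11 each, +1 to first 1
Round 4: Ashgrove=27 Elkhorn=44 Greywater=45 → close Greywater (overflow 32)
  45÷2 = 22 each, +1 to first 1
Round 5: Ashgrove=50 Elkhorn=66 → close Elkhorn (overflow 51)
  66÷1 = 66 each, +1 to first 0

Closure order: Cedarfen, Dunmere, Briarlake, Greywater, Elkhorn
Last habitat: Ashgrove with 116 animals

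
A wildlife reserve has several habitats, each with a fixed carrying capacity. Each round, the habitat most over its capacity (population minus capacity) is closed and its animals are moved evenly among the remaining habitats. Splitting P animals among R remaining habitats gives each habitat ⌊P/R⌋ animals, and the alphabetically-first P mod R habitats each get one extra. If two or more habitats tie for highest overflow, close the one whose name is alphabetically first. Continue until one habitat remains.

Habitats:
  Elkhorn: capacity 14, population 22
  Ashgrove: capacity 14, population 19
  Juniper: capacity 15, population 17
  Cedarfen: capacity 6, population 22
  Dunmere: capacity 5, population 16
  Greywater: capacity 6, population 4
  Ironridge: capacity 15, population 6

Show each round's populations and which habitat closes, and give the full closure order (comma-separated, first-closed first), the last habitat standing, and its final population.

Round 1: Ashgrove=19 Cedarfen=22 Dunmere=16 Elkhorn=22 Greywater=4 Ironridge=6 Juniper=17 → close Cedarfen (overflow 16)
  22÷6 = 3 each, +1 to first 4
Round 2: Ashgrove=23 Dunmere=20 Elkhorn=26 Greywater=8 Ironridge=9 Juniper=20 → close Dunmere (overflow 15)
  20÷5 = 4 each, +1 to first 0
Round 3: Ashgrove=27 Elkhorn=30 Greywater=12 Ironridge=13 Juniper=24 → close Elkhorn (overflow 16)
  30÷4 = 7 each, +1 to first 2
Round 4: Ashgrove=35 Greywater=20 Ironridge=20 Juniper=31 → close Ashgrove (overflow 21)
  35÷3 = 11 each, +1 to first 2
Round 5: Greywater=32 Ironridge=32 Juniper=42 → close Juniper (overflow 27)
  42÷2 = 21 each, +1 to first 0
Round 6: Greywater=53 Ironridge=53 → close Greywater (overflow 47)
  53÷1 = 53 each, +1 to first 0

Closure order: Cedarfen, Dunmere, Elkhorn, Ashgrove, Juniper, Greywater
Last habitat: Ironridge with 106 animals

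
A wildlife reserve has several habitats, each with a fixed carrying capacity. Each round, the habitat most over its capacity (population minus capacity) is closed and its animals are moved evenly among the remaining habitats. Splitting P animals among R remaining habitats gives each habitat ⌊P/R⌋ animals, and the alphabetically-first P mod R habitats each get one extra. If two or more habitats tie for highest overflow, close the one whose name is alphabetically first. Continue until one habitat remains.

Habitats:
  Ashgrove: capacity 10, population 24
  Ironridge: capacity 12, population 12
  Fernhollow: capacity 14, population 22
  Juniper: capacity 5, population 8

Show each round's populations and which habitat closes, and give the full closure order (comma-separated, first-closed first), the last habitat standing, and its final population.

Closure order: Ashgrove, Fernhollow, Juniper
Last habitat: Ironridge with 66 animals

Round 1: Ashgrove=24 Fernhollow=22 Ironridge=12 Juniper=8 → close Ashgrove (overflow 14)
  24÷3 = 8 each, +1 to first 0
Round 2: Fernhollow=30 Ironridge=20 Juniper=16 → close Fernhollow (overflow 16)
  30÷2 = 15 each, +1 to first 0
Round 3: Ironridge=35 Juniper=31 → close Juniper (overflow 26)
  31÷1 = 31 each, +1 to first 0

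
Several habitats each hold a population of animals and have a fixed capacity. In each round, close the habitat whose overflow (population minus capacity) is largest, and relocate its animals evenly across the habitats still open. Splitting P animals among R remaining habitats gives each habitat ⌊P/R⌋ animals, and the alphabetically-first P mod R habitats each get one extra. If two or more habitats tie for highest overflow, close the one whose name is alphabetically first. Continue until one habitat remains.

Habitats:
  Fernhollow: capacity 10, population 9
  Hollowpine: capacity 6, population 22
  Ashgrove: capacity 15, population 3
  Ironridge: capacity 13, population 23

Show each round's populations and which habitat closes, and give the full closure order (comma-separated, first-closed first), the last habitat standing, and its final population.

Closure order: Hollowpine, Ironridge, Fernhollow
Last habitat: Ashgrove with 57 animals

Round 1: Ashgrove=3 Fernhollow=9 Hollowpine=22 Ironridge=23 → close Hollowpine (overflow 16)
  22÷3 = 7 each, +1 to first 1
Round 2: Ashgrove=11 Fernhollow=16 Ironridge=30 → close Ironridge (overflow 17)
  30÷2 = 15 each, +1 to first 0
Round 3: Ashgrove=26 Fernhollow=31 → close Fernhollow (overflow 21)
  31÷1 = 31 each, +1 to first 0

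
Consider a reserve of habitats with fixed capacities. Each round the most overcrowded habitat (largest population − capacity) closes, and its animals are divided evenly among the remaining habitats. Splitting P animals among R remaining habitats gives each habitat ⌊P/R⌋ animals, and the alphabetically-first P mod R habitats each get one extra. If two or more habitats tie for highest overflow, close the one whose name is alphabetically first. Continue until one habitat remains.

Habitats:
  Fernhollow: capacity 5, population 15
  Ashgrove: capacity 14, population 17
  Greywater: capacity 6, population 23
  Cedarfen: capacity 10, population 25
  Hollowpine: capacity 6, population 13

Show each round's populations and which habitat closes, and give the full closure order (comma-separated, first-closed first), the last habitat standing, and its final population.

Round 1: Ashgrove=17 Cedarfen=25 Fernhollow=15 Greywater=23 Hollowpine=13 → close Greywater (overflow 17)
  23÷4 = 5 each, +1 to first 3
Round 2: Ashgrove=23 Cedarfen=31 Fernhollow=21 Hollowpine=18 → close Cedarfen (overflow 21)
  31÷3 = 10 each, +1 to first 1
Round 3: Ashgrove=34 Fernhollow=31 Hollowpine=28 → close Fernhollow (overflow 26)
  31÷2 = 15 each, +1 to first 1
Round 4: Ashgrove=50 Hollowpine=43 → close Hollowpine (overflow 37)
  43÷1 = 43 each, +1 to first 0

Closure order: Greywater, Cedarfen, Fernhollow, Hollowpine
Last habitat: Ashgrove with 93 animals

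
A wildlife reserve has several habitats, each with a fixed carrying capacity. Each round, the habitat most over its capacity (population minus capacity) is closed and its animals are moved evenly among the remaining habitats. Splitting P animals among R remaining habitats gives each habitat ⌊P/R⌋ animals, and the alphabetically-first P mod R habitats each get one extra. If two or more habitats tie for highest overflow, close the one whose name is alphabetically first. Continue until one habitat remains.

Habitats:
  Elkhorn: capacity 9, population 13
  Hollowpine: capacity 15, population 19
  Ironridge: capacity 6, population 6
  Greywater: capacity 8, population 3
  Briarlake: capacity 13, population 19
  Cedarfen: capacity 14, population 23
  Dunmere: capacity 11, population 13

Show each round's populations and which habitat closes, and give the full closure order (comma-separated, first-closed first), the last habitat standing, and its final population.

Closure order: Cedarfen, Briarlake, Elkhorn, Dunmere, Hollowpine, Greywater
Last habitat: Ironridge with 96 animals

Round 1: Briarlake=19 Cedarfen=23 Dunmere=13 Elkhorn=13 Greywater=3 Hollowpine=19 Ironridge=6 → close Cedarfen (overflow 9)
  23÷6 = 3 each, +1 to first 5
Round 2: Briarlake=23 Dunmere=17 Elkhorn=17 Greywater=7 Hollowpine=23 Ironridge=9 → close Briarlake (overflow 10)
  23÷5 = 4 each, +1 to first 3
Round 3: Dunmere=22 Elkhorn=22 Greywater=12 Hollowpine=27 Ironridge=13 → close Elkhorn (overflow 13)
  22÷4 = 5 each, +1 to first 2
Round 4: Dunmere=28 Greywater=18 Hollowpine=32 Ironridge=18 → close Dunmere (overflow 17)
  28÷3 = 9 each, +1 to first 1
Round 5: Greywater=28 Hollowpine=41 Ironridge=27 → close Hollowpine (overflow 26)
  41÷2 = 20 each, +1 to first 1
Round 6: Greywater=49 Ironridge=47 → close Greywater (overflow 41)
  49÷1 = 49 each, +1 to first 0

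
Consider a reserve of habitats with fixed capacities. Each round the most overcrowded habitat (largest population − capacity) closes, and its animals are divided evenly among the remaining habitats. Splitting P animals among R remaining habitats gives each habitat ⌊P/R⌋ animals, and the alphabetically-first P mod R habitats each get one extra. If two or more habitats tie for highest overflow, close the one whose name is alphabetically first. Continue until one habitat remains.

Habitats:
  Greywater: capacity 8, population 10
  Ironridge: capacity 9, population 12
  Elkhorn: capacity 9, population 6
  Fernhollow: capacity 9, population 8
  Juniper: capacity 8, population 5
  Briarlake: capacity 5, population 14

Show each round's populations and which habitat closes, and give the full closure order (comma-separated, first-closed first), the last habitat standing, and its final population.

Round 1: Briarlake=14 Elkhorn=6 Fernhollow=8 Greywater=10 Ironridge=12 Juniper=5 → close Briarlake (overflow 9)
  14÷5 = 2 each, +1 to first 4
Round 2: Elkhorn=9 Fernhollow=11 Greywater=13 Ironridge=15 Juniper=7 → close Ironridge (overflow 6)
  15÷4 = 3 each, +1 to first 3
Round 3: Elkhorn=13 Fernhollow=15 Greywater=17 Juniper=10 → close Greywater (overflow 9)
  17÷3 = 5 each, +1 to first 2
Round 4: Elkhorn=19 Fernhollow=21 Juniper=15 → close Fernhollow (overflow 12)
  21÷2 = 10 each, +1 to first 1
Round 5: Elkhorn=30 Juniper=25 → close Elkhorn (overflow 21)
  30÷1 = 30 each, +1 to first 0

Closure order: Briarlake, Ironridge, Greywater, Fernhollow, Elkhorn
Last habitat: Juniper with 55 animals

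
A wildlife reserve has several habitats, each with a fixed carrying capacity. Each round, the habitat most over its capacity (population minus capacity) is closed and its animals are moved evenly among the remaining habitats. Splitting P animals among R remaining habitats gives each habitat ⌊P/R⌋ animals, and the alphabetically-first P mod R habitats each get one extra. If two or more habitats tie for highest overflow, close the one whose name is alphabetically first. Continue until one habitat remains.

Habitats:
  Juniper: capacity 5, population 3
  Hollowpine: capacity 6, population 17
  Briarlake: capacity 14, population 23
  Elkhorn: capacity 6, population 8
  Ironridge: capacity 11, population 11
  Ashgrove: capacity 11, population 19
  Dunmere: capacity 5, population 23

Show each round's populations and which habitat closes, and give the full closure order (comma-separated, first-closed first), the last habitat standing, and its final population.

Closure order: Dunmere, Hollowpine, Ashgrove, Briarlake, Elkhorn, Ironridge
Last habitat: Juniper with 104 animals

Round 1: Ashgrove=19 Briarlake=23 Dunmere=23 Elkhorn=8 Hollowpine=17 Ironridge=11 Juniper=3 → close Dunmere (overflow 18)
  23÷6 = 3 each, +1 to first 5
Round 2: Ashgrove=23 Briarlake=27 Elkhorn=12 Hollowpine=21 Ironridge=15 Juniper=6 → close Hollowpine (overflow 15)
  21÷5 = 4 each, +1 to first 1
Round 3: Ashgrove=28 Briarlake=31 Elkhorn=16 Ironridge=19 Juniper=10 → close Ashgrove (overflow 17)
  28÷4 = 7 each, +1 to first 0
Round 4: Briarlake=38 Elkhorn=23 Ironridge=26 Juniper=17 → close Briarlake (overflow 24)
  38÷3 = 12 each, +1 to first 2
Round 5: Elkhorn=36 Ironridge=39 Juniper=29 → close Elkhorn (overflow 30)
  36÷2 = 18 each, +1 to first 0
Round 6: Ironridge=57 Juniper=47 → close Ironridge (overflow 46)
  57÷1 = 57 each, +1 to first 0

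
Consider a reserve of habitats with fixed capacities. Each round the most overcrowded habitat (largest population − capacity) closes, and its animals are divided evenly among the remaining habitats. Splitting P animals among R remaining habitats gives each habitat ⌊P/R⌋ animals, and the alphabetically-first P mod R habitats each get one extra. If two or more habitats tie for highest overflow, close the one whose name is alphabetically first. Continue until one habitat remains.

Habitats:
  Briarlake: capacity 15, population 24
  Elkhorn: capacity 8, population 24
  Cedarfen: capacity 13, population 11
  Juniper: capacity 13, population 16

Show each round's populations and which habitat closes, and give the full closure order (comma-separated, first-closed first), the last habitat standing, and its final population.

Round 1: Briarlake=24 Cedarfen=11 Elkhorn=24 Juniper=16 → close Elkhorn (overflow 16)
  24÷3 = 8 each, +1 to first 0
Round 2: Briarlake=32 Cedarfen=19 Juniper=24 → close Briarlake (overflow 17)
  32÷2 = 16 each, +1 to first 0
Round 3: Cedarfen=35 Juniper=40 → close Juniper (overflow 27)
  40÷1 = 40 each, +1 to first 0

Closure order: Elkhorn, Briarlake, Juniper
Last habitat: Cedarfen with 75 animals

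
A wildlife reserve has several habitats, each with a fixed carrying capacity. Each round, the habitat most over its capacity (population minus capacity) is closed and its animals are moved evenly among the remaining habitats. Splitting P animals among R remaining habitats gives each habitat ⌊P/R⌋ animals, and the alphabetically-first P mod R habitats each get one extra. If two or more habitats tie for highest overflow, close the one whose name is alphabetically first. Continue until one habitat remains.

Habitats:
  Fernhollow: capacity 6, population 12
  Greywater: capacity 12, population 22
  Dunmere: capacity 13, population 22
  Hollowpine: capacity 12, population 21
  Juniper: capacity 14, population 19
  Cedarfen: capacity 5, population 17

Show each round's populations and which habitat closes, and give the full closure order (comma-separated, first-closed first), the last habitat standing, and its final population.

Closure order: Cedarfen, Dunmere, Greywater, Hollowpine, Fernhollow
Last habitat: Juniper with 113 animals

Round 1: Cedarfen=17 Dunmere=22 Fernhollow=12 Greywater=22 Hollowpine=21 Juniper=19 → close Cedarfen (overflow 12)
  17÷5 = 3 each, +1 to first 2
Round 2: Dunmere=26 Fernhollow=16 Greywater=25 Hollowpine=24 Juniper=22 → close Dunmere (overflow 13)
  26÷4 = 6 each, +1 to first 2
Round 3: Fernhollow=23 Greywater=32 Hollowpine=30 Juniper=28 → close Greywater (overflow 20)
  32÷3 = 10 each, +1 to first 2
Round 4: Fernhollow=34 Hollowpine=41 Juniper=38 → close Hollowpine (overflow 29)
  41÷2 = 20 each, +1 to first 1
Round 5: Fernhollow=55 Juniper=58 → close Fernhollow (overflow 49)
  55÷1 = 55 each, +1 to first 0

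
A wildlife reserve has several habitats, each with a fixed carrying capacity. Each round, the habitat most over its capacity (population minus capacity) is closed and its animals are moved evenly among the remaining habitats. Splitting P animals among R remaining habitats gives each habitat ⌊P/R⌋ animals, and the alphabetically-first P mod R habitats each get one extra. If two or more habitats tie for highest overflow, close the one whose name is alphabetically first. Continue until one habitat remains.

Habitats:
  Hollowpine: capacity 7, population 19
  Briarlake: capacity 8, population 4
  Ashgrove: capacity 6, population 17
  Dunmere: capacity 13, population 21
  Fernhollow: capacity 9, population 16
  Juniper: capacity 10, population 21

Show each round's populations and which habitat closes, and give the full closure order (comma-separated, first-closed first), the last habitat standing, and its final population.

Round 1: Ashgrove=17 Briarlake=4 Dunmere=21 Fernhollow=16 Hollowpine=19 Juniper=21 → close Hollowpine (overflow 12)
  19÷5 = 3 each, +1 to first 4
Round 2: Ashgrove=21 Briarlake=8 Dunmere=25 Fernhollow=20 Juniper=24 → close Ashgrove (overflow 15)
  21÷4 = 5 each, +1 to first 1
Round 3: Briarlake=14 Dunmere=30 Fernhollow=25 Juniper=29 → close Juniper (overflow 19)
  29÷3 = 9 each, +1 to first 2
Round 4: Briarlake=24 Dunmere=40 Fernhollow=34 → close Dunmere (overflow 27)
  40÷2 = 20 each, +1 to first 0
Round 5: Briarlake=44 Fernhollow=54 → close Fernhollow (overflow 45)
  54÷1 = 54 each, +1 to first 0

Closure order: Hollowpine, Ashgrove, Juniper, Dunmere, Fernhollow
Last habitat: Briarlake with 98 animals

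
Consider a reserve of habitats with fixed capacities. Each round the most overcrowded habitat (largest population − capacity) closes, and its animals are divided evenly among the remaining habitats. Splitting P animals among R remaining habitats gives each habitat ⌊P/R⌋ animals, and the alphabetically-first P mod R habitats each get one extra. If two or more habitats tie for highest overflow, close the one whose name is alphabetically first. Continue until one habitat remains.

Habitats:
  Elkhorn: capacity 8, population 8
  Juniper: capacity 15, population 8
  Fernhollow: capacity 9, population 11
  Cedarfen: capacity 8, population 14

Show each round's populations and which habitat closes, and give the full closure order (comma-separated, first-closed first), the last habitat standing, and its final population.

Closure order: Cedarfen, Fernhollow, Elkhorn
Last habitat: Juniper with 41 animals

Round 1: Cedarfen=14 Elkhorn=8 Fernhollow=11 Juniper=8 → close Cedarfen (overflow 6)
  14÷3 = 4 each, +1 to first 2
Round 2: Elkhorn=13 Fernhollow=16 Juniper=12 → close Fernhollow (overflow 7)
  16÷2 = 8 each, +1 to first 0
Round 3: Elkhorn=21 Juniper=20 → close Elkhorn (overflow 13)
  21÷1 = 21 each, +1 to first 0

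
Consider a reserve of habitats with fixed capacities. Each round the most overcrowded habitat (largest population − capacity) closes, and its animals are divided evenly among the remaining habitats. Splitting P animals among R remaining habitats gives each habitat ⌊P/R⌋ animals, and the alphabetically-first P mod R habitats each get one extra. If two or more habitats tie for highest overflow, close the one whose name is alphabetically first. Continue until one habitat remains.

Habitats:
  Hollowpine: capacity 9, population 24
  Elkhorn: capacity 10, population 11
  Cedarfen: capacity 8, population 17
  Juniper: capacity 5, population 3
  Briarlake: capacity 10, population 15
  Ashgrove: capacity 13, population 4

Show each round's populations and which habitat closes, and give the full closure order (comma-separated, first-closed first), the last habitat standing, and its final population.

Round 1: Ashgrove=4 Briarlake=15 Cedarfen=17 Elkhorn=11 Hollowpine=24 Juniper=3 → close Hollowpine (overflow 15)
  24÷5 = 4 each, +1 to first 4
Round 2: Ashgrove=9 Briarlake=20 Cedarfen=22 Elkhorn=16 Juniper=7 → close Cedarfen (overflow 14)
  22÷4 = 5 each, +1 to first 2
Round 3: Ashgrove=15 Briarlake=26 Elkhorn=21 Juniper=12 → close Briarlake (overflow 16)
  26÷3 = 8 each, +1 to first 2
Round 4: Ashgrove=24 Elkhorn=30 Juniper=20 → close Elkhorn (overflow 20)
  30÷2 = 15 each, +1 to first 0
Round 5: Ashgrove=39 Juniper=35 → close Juniper (overflow 30)
  35÷1 = 35 each, +1 to first 0

Closure order: Hollowpine, Cedarfen, Briarlake, Elkhorn, Juniper
Last habitat: Ashgrove with 74 animals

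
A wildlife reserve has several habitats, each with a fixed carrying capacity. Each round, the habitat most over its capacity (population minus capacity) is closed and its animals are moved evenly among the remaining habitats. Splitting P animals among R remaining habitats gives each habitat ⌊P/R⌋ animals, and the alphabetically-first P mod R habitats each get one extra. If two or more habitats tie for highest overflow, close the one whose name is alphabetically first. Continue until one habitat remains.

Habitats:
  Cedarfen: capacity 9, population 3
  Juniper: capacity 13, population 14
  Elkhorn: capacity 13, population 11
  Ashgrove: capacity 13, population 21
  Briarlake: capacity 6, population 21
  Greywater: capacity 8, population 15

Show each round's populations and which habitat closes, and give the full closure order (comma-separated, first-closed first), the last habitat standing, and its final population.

Round 1: Ashgrove=21 Briarlake=21 Cedarfen=3 Elkhorn=11 Greywater=15 Juniper=14 → close Briarlake (overflow 15)
  21÷5 = 4 each, +1 to first 1
Round 2: Ashgrove=26 Cedarfen=7 Elkhorn=15 Greywater=19 Juniper=18 → close Ashgrove (overflow 13)
  26÷4 = 6 each, +1 to first 2
Round 3: Cedarfen=14 Elkhorn=22 Greywater=25 Juniper=24 → close Greywater (overflow 17)
  25÷3 = 8 each, +1 to first 1
Round 4: Cedarfen=23 Elkhorn=30 Juniper=32 → close Juniper (overflow 19)
  32÷2 = 16 each, +1 to first 0
Round 5: Cedarfen=39 Elkhorn=46 → close Elkhorn (overflow 33)
  46÷1 = 46 each, +1 to first 0

Closure order: Briarlake, Ashgrove, Greywater, Juniper, Elkhorn
Last habitat: Cedarfen with 85 animals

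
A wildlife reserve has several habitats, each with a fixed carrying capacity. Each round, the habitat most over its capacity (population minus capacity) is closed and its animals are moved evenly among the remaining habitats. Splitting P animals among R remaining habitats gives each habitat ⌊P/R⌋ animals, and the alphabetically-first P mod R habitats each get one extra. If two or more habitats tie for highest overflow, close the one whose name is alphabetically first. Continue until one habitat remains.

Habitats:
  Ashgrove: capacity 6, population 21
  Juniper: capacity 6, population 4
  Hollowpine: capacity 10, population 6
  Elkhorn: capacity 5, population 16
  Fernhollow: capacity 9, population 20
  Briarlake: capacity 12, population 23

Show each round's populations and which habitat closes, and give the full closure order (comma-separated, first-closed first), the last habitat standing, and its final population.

Closure order: Ashgrove, Briarlake, Elkhorn, Fernhollow, Juniper
Last habitat: Hollowpine with 90 animals

Round 1: Ashgrove=21 Briarlake=23 Elkhorn=16 Fernhollow=20 Hollowpine=6 Juniper=4 → close Ashgrove (overflow 15)
  21÷5 = 4 each, +1 to first 1
Round 2: Briarlake=28 Elkhorn=20 Fernhollow=24 Hollowpine=10 Juniper=8 → close Briarlake (overflow 16)
  28÷4 = 7 each, +1 to first 0
Round 3: Elkhorn=27 Fernhollow=31 Hollowpine=17 Juniper=15 → close Elkhorn (overflow 22)
  27÷3 = 9 each, +1 to first 0
Round 4: Fernhollow=40 Hollowpine=26 Juniper=24 → close Fernhollow (overflow 31)
  40÷2 = 20 each, +1 to first 0
Round 5: Hollowpine=46 Juniper=44 → close Juniper (overflow 38)
  44÷1 = 44 each, +1 to first 0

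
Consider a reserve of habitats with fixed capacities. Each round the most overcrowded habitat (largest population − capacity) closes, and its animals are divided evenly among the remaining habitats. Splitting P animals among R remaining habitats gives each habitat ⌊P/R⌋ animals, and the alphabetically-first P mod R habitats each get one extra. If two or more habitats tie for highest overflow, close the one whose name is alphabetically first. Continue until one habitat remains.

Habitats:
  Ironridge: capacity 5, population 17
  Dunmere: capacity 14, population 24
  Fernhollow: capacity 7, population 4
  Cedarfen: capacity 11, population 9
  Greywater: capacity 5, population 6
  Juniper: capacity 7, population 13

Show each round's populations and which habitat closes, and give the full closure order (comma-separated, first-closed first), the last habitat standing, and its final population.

Round 1: Cedarfen=9 Dunmere=24 Fernhollow=4 Greywater=6 Ironridge=17 Juniper=13 → close Ironridge (overflow 12)
  17÷5 = 3 each, +1 to first 2
Round 2: Cedarfen=13 Dunmere=28 Fernhollow=7 Greywater=9 Juniper=16 → close Dunmere (overflow 14)
  28÷4 = 7 each, +1 to first 0
Round 3: Cedarfen=20 Fernhollow=14 Greywater=16 Juniper=23 → close Juniper (overflow 16)
  23÷3 = 7 each, +1 to first 2
Round 4: Cedarfen=28 Fernhollow=22 Greywater=23 → close Greywater (overflow 18)
  23÷2 = 11 each, +1 to first 1
Round 5: Cedarfen=40 Fernhollow=33 → close Cedarfen (overflow 29)
  40÷1 = 40 each, +1 to first 0

Closure order: Ironridge, Dunmere, Juniper, Greywater, Cedarfen
Last habitat: Fernhollow with 73 animals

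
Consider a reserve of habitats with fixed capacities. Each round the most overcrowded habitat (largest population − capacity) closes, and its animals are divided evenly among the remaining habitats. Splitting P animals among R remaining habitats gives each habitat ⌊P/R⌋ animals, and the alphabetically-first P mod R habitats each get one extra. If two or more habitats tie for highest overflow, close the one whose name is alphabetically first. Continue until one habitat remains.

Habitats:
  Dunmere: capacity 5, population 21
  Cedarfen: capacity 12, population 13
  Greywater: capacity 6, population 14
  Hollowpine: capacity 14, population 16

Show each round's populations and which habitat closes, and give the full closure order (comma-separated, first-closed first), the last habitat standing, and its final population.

Closure order: Dunmere, Greywater, Cedarfen
Last habitat: Hollowpine with 64 animals

Round 1: Cedarfen=13 Dunmere=21 Greywater=14 Hollowpine=16 → close Dunmere (overflow 16)
  21÷3 = 7 each, +1 to first 0
Round 2: Cedarfen=20 Greywater=21 Hollowpine=23 → close Greywater (overflow 15)
  21÷2 = 10 each, +1 to first 1
Round 3: Cedarfen=31 Hollowpine=33 → close Cedarfen (overflow 19)
  31÷1 = 31 each, +1 to first 0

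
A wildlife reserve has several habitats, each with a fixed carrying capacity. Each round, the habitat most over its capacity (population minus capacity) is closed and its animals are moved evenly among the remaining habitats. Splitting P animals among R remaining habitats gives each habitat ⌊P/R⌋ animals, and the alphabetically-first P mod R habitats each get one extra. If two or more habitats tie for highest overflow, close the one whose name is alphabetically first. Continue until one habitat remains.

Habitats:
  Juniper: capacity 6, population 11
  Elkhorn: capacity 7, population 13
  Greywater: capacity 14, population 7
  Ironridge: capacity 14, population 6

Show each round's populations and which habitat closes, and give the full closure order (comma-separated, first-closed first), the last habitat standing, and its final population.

Round 1: Elkhorn=13 Greywater=7 Ironridge=6 Juniper=11 → close Elkhorn (overflow 6)
  13÷3 = 4 each, +1 to first 1
Round 2: Greywater=12 Ironridge=10 Juniper=15 → close Juniper (overflow 9)
  15÷2 = 7 each, +1 to first 1
Round 3: Greywater=20 Ironridge=17 → close Greywater (overflow 6)
  20÷1 = 20 each, +1 to first 0

Closure order: Elkhorn, Juniper, Greywater
Last habitat: Ironridge with 37 animals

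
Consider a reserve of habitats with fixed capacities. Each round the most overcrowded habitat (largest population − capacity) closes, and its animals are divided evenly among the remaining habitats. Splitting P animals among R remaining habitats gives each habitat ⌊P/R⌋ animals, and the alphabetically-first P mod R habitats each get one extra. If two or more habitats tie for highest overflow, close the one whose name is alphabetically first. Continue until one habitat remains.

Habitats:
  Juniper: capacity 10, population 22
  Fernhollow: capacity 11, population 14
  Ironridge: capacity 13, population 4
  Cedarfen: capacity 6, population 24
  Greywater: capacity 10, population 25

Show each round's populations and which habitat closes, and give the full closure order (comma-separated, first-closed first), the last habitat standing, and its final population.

Closure order: Cedarfen, Greywater, Juniper, Fernhollow
Last habitat: Ironridge with 89 animals

Round 1: Cedarfen=24 Fernhollow=14 Greywater=25 Ironridge=4 Juniper=22 → close Cedarfen (overflow 18)
  24÷4 = 6 each, +1 to first 0
Round 2: Fernhollow=20 Greywater=31 Ironridge=10 Juniper=28 → close Greywater (overflow 21)
  31÷3 = 10 each, +1 to first 1
Round 3: Fernhollow=31 Ironridge=20 Juniper=38 → close Juniper (overflow 28)
  38÷2 = 19 each, +1 to first 0
Round 4: Fernhollow=50 Ironridge=39 → close Fernhollow (overflow 39)
  50÷1 = 50 each, +1 to first 0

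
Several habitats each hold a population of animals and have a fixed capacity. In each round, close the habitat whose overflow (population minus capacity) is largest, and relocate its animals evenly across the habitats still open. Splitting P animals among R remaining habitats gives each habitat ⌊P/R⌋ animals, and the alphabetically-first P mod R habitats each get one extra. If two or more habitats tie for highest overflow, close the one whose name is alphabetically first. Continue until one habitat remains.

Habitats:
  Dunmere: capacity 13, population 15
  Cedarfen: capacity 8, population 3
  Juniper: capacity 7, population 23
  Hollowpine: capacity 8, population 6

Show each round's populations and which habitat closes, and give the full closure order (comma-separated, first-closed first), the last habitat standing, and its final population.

Round 1: Cedarfen=3 Dunmere=15 Hollowpine=6 Juniper=23 → close Juniper (overflow 16)
  23÷3 = 7 each, +1 to first 2
Round 2: Cedarfen=11 Dunmere=23 Hollowpine=13 → close Dunmere (overflow 10)
  23÷2 = 11 each, +1 to first 1
Round 3: Cedarfen=23 Hollowpine=24 → close Hollowpine (overflow 16)
  24÷1 = 24 each, +1 to first 0

Closure order: Juniper, Dunmere, Hollowpine
Last habitat: Cedarfen with 47 animals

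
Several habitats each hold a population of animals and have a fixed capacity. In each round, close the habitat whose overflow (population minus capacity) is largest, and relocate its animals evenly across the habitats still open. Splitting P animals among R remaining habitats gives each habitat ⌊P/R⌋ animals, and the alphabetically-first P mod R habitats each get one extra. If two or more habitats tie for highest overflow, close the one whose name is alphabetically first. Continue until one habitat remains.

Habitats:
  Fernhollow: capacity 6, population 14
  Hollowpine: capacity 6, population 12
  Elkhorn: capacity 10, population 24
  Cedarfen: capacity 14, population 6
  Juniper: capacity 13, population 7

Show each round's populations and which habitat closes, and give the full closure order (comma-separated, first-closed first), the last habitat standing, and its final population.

Closure order: Elkhorn, Fernhollow, Hollowpine, Cedarfen
Last habitat: Juniper with 63 animals

Round 1: Cedarfen=6 Elkhorn=24 Fernhollow=14 Hollowpine=12 Juniper=7 → close Elkhorn (overflow 14)
  24÷4 = 6 each, +1 to first 0
Round 2: Cedarfen=12 Fernhollow=20 Hollowpine=18 Juniper=13 → close Fernhollow (overflow 14)
  20÷3 = 6 each, +1 to first 2
Round 3: Cedarfen=19 Hollowpine=25 Juniper=19 → close Hollowpine (overflow 19)
  25÷2 = 12 each, +1 to first 1
Round 4: Cedarfen=32 Juniper=31 → close Cedarfen (overflow 18)
  32÷1 = 32 each, +1 to first 0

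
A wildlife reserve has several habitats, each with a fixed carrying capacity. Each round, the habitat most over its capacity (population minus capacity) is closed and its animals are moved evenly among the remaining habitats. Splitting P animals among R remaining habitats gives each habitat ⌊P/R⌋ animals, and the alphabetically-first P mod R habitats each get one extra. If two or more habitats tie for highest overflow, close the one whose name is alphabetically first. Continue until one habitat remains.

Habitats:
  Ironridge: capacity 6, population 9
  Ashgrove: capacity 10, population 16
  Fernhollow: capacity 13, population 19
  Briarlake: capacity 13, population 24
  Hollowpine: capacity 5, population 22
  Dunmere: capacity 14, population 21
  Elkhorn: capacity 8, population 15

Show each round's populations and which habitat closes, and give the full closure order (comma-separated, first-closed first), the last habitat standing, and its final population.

Closure order: Hollowpine, Briarlake, Dunmere, Elkhorn, Ashgrove, Fernhollow
Last habitat: Ironridge with 126 animals

Round 1: Ashgrove=16 Briarlake=24 Dunmere=21 Elkhorn=15 Fernhollow=19 Hollowpine=22 Ironridge=9 → close Hollowpine (overflow 17)
  22÷6 = 3 each, +1 to first 4
Round 2: Ashgrove=20 Briarlake=28 Dunmere=25 Elkhorn=19 Fernhollow=22 Ironridge=12 → close Briarlake (overflow 15)
  28÷5 = 5 each, +1 to first 3
Round 3: Ashgrove=26 Dunmere=31 Elkhorn=25 Fernhollow=27 Ironridge=17 → close Dunmere (overflow 17)
  31÷4 = 7 each, +1 to first 3
Round 4: Ashgrove=34 Elkhorn=33 Fernhollow=35 Ironridge=24 → close Elkhorn (overflow 25)
  33÷3 = 11 each, +1 to first 0
Round 5: Ashgrove=45 Fernhollow=46 Ironridge=35 → close Ashgrove (overflow 35)
  45÷2 = 22 each, +1 to first 1
Round 6: Fernhollow=69 Ironridge=57 → close Fernhollow (overflow 56)
  69÷1 = 69 each, +1 to first 0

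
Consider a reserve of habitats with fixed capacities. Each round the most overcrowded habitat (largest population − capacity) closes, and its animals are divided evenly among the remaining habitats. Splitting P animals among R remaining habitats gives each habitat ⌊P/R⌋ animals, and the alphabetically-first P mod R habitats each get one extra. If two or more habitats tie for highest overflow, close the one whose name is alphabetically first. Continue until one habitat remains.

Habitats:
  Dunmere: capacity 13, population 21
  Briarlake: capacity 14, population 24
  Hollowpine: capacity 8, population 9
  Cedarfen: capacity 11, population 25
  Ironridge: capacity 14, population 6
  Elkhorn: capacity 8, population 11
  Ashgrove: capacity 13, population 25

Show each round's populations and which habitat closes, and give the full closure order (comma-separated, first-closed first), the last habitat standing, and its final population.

Closure order: Cedarfen, Ashgrove, Briarlake, Dunmere, Elkhorn, Hollowpine
Last habitat: Ironridge with 121 animals

Round 1: Ashgrove=25 Briarlake=24 Cedarfen=25 Dunmere=21 Elkhorn=11 Hollowpine=9 Ironridge=6 → close Cedarfen (overflow 14)
  25÷6 = 4 each, +1 to first 1
Round 2: Ashgrove=30 Briarlake=28 Dunmere=25 Elkhorn=15 Hollowpine=13 Ironridge=10 → close Ashgrove (overflow 17)
  30÷5 = 6 each, +1 to first 0
Round 3: Briarlake=34 Dunmere=31 Elkhorn=21 Hollowpine=19 Ironridge=16 → close Briarlake (overflow 20)
  34÷4 = 8 each, +1 to first 2
Round 4: Dunmere=40 Elkhorn=30 Hollowpine=27 Ironridge=24 → close Dunmere (overflow 27)
  40÷3 = 13 each, +1 to first 1
Round 5: Elkhorn=44 Hollowpine=40 Ironridge=37 → close Elkhorn (overflow 36)
  44÷2 = 22 each, +1 to first 0
Round 6: Hollowpine=62 Ironridge=59 → close Hollowpine (overflow 54)
  62÷1 = 62 each, +1 to first 0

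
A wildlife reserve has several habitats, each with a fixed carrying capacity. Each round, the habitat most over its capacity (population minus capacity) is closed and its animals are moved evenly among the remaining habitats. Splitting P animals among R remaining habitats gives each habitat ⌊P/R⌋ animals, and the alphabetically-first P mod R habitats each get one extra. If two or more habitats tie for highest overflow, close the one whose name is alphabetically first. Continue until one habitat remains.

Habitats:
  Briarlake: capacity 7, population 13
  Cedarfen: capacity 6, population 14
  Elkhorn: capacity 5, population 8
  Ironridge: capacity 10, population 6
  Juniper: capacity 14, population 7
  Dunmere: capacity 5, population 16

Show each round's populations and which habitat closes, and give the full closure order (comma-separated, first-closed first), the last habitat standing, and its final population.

Round 1: Briarlake=13 Cedarfen=14 Dunmere=16 Elkhorn=8 Ironridge=6 Juniper=7 → close Dunmere (overflow 11)
  16÷5 = 3 each, +1 to first 1
Round 2: Briarlake=17 Cedarfen=17 Elkhorn=11 Ironridge=9 Juniper=10 → close Cedarfen (overflow 11)
  17÷4 = 4 each, +1 to first 1
Round 3: Briarlake=22 Elkhorn=15 Ironridge=13 Juniper=14 → close Briarlake (overflow 15)
  22÷3 = 7 each, +1 to first 1
Round 4: Elkhorn=23 Ironridge=20 Juniper=21 → close Elkhorn (overflow 18)
  23÷2 = 11 each, +1 to first 1
Round 5: Ironridge=32 Juniper=32 → close Ironridge (overflow 22)
  32÷1 = 32 each, +1 to first 0

Closure order: Dunmere, Cedarfen, Briarlake, Elkhorn, Ironridge
Last habitat: Juniper with 64 animals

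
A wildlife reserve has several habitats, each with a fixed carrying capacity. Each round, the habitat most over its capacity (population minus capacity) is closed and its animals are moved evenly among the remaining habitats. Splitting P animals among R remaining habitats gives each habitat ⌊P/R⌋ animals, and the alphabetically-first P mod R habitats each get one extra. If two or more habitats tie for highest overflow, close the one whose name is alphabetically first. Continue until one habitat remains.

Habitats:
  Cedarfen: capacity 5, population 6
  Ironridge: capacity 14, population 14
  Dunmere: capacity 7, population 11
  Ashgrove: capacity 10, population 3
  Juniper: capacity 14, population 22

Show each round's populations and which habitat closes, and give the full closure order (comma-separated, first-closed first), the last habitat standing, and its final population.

Round 1: Ashgrove=3 Cedarfen=6 Dunmere=11 Ironridge=14 Juniper=22 → close Juniper (overflow 8)
  22÷4 = 5 each, +1 to first 2
Round 2: Ashgrove=9 Cedarfen=12 Dunmere=16 Ironridge=19 → close Dunmere (overflow 9)
  16÷3 = 5 each, +1 to first 1
Round 3: Ashgrove=15 Cedarfen=17 Ironridge=24 → close Cedarfen (overflow 12)
  17÷2 = 8 each, +1 to first 1
Round 4: Ashgrove=24 Ironridge=32 → close Ironridge (overflow 18)
  32÷1 = 32 each, +1 to first 0

Closure order: Juniper, Dunmere, Cedarfen, Ironridge
Last habitat: Ashgrove with 56 animals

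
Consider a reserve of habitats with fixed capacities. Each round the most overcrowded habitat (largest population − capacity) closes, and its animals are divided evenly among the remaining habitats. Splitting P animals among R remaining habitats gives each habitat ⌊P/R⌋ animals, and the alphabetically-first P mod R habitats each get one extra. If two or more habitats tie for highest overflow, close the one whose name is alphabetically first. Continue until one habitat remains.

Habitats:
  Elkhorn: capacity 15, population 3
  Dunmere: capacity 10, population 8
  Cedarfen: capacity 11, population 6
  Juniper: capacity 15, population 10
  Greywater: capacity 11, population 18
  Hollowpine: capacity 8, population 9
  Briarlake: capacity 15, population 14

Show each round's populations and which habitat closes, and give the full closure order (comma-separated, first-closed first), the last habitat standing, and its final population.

Round 1: Briarlake=14 Cedarfen=6 Dunmere=8 Elkhorn=3 Greywater=18 Hollowpine=9 Juniper=10 → close Greywater (overflow 7)
  18÷6 = 3 each, +1 to first 0
Round 2: Briarlake=17 Cedarfen=9 Dunmere=11 Elkhorn=6 Hollowpine=12 Juniper=13 → close Hollowpine (overflow 4)
  12÷5 = 2 each, +1 to first 2
Round 3: Briarlake=20 Cedarfen=12 Dunmere=13 Elkhorn=8 Juniper=15 → close Briarlake (overflow 5)
  20÷4 = 5 each, +1 to first 0
Round 4: Cedarfen=17 Dunmere=18 Elkhorn=13 Juniper=20 → close Dunmere (overflow 8)
  18÷3 = 6 each, +1 to first 0
Round 5: Cedarfen=23 Elkhorn=19 Juniper=26 → close Cedarfen (overflow 12)
  23÷2 = 11 each, +1 to first 1
Round 6: Elkhorn=31 Juniper=37 → close Juniper (overflow 22)
  37÷1 = 37 each, +1 to first 0

Closure order: Greywater, Hollowpine, Briarlake, Dunmere, Cedarfen, Juniper
Last habitat: Elkhorn with 68 animals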